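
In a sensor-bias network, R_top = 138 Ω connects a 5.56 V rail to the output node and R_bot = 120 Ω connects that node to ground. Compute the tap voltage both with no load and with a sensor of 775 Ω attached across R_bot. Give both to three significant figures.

Unloaded: 2.59 V; loaded: 2.39 V

Open-circuit: V = 5.56 × 120/(138 + 120) = 2.59 V.
With the load, R_bot becomes R_bot‖R_L = 103.9 Ω, so V = 5.56 × 103.9/241.9 = 2.39 V.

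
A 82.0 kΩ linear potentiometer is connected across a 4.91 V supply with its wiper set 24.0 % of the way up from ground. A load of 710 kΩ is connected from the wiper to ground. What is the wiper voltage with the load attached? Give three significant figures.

The wiper splits the pot into (1−α)R = 62.32 kΩ above and αR = 19.68 kΩ below.
Lower section ‖ load = 19.15 kΩ.
V_wiper = 4.91 × 19.15/(62.32 + 19.15) = 1.15 V.

V ≈ 1.15 V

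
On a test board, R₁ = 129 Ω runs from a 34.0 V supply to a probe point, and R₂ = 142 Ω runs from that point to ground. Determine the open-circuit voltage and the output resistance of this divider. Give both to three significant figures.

V_th = 17.8 V, R_th = 67.6 Ω

V_th is the open-circuit tap voltage: 34.0 × 142/(129 + 142) = 17.8 V.
With the supply zeroed, R₁ and R₂ appear in parallel from the tap: R_th = R₁‖R₂ = (129 × 142)/271.0 = 67.6 Ω.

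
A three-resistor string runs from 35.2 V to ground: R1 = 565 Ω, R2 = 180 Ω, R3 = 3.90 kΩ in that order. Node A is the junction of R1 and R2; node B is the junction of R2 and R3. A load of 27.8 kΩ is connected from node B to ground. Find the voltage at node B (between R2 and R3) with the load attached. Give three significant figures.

At node B, R3 is in parallel with the load: R3‖R_L = 3420 Ω.
Below node A the resistance is R2 + (R3‖R_L) = 3600 Ω, so V_A = 35.2 × 3600/4165 = 30.43 V.
Then V_B = V_A × (R3‖R_L)/(R2 + R3‖R_L) = 30.43 × 3420/3600 = 28.9 V.

V ≈ 28.9 V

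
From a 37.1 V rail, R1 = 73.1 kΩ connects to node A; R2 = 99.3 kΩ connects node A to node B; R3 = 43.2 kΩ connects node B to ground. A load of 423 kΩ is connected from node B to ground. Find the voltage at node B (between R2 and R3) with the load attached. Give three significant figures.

V ≈ 6.87 V

At node B, R3 is in parallel with the load: R3‖R_L = 39.20 kΩ.
Below node A the resistance is R2 + (R3‖R_L) = 138.5 kΩ, so V_A = 37.1 × 138.5/211.6 = 24.28 V.
Then V_B = V_A × (R3‖R_L)/(R2 + R3‖R_L) = 24.28 × 39.20/138.5 = 6.87 V.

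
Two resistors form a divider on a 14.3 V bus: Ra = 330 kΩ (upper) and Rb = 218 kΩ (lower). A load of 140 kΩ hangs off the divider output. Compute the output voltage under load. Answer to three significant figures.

The load sits in parallel with Rb: Rb‖R_L = (218 × 140) / (218 + 140) = 85.25 kΩ.
V_out = 14.3 × 85.25 / (330 + 85.25) = 14.3 × 85.25/415.3 = 2.94 V.

V_out ≈ 2.94 V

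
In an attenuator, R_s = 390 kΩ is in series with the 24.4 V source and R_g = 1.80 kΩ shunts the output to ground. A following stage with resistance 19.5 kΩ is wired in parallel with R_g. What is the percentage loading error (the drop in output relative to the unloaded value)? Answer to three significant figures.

8.42 %

The divider's output (Thévenin) resistance is R_s‖R_g = 1.792 kΩ.
Fractional drop under load = R_th/(R_th + R_L) = 1.792 / (1.792 + 19.5) = 0.08415.
So the output falls by 8.42 %.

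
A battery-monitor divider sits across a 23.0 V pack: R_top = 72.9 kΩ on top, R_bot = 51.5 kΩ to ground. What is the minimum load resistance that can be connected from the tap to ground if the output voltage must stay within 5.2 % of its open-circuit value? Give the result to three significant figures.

R_L(min) ≈ 550 kΩ

Output resistance R_th = R_top‖R_bot = (72.9 × 51.5)/124.4 = 30.18 kΩ.
The fractional drop is R_th/(R_th + R_L); requiring this ≤ 0.0520 gives R_L ≥ R_th(1/0.0520 − 1) = 30.18 × 18.23 = 550 kΩ.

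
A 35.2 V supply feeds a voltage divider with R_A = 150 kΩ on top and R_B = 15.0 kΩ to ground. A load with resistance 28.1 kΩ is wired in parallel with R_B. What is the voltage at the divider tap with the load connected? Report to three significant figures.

V_out ≈ 2.15 V

The load sits in parallel with R_B: R_B‖R_L = (15.0 × 28.1) / (15.0 + 28.1) = 9.780 kΩ.
V_out = 35.2 × 9.780 / (150 + 9.780) = 35.2 × 9.780/159.8 = 2.15 V.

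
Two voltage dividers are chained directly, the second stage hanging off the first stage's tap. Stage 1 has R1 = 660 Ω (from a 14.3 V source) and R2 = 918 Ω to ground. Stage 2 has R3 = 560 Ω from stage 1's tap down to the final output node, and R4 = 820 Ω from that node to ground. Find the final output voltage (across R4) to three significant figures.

Stage 2 presents R3+R4 = 1380 Ω as a load on stage 1's tap.
Stage 1's lower leg becomes R2‖(R3+R4) = 551.3 Ω, so V_mid = 14.3 × 551.3/1211 = 6.508 V.
Stage 2 is itself unloaded: V_out = V_mid × R4/(R3+R4) = 6.508 × 820/1380 = 3.87 V.

V_out ≈ 3.87 V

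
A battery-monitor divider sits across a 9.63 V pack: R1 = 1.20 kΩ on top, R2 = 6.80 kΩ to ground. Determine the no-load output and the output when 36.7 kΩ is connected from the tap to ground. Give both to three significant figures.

Unloaded: 8.19 V; loaded: 7.96 V

Open-circuit: V = 9.63 × 6.80/(1.20 + 6.80) = 8.19 V.
With the load, R2 becomes R2‖R_L = 5.737 kΩ, so V = 9.63 × 5.737/6.937 = 7.96 V.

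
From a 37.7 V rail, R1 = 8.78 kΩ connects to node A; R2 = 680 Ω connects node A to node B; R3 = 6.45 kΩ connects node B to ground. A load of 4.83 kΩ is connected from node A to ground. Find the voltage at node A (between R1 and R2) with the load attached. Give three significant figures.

Below node A the series string R2+R3 = 7130 Ω sits in parallel with the 4830 Ω load: 2879 Ω.
V_A = 37.7 × 2879/(8780 + 2879) = 9.31 V.

V ≈ 9.31 V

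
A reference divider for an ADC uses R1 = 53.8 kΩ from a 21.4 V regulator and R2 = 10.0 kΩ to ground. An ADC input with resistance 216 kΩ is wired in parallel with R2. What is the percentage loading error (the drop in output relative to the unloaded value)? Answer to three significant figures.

The divider's output (Thévenin) resistance is R1‖R2 = 8.433 kΩ.
Fractional drop under load = R_th/(R_th + R_L) = 8.433 / (8.433 + 216) = 0.03757.
So the output falls by 3.76 %.

3.76 %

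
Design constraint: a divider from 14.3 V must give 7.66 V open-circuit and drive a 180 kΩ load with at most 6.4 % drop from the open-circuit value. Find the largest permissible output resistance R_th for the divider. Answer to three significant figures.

R_th ≤ 12.3 kΩ

Loading drop = R_th/(R_th + R_L) ≤ 0.0640, so R_th ≤ R_L · ε/(1−ε) = 180 kΩ × 0.0640/0.9360 = 12.3 kΩ.
(Any R1, R2 with R2/(R1+R2) = 0.536 and R1‖R2 ≤ 12.3 kΩ will meet the spec.)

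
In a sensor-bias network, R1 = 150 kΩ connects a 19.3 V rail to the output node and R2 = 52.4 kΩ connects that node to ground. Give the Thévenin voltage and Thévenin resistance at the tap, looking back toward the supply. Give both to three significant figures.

V_th is the open-circuit tap voltage: 19.3 × 52.4/(150 + 52.4) = 5.00 V.
With the supply zeroed, R1 and R2 appear in parallel from the tap: R_th = R1‖R2 = (150 × 52.4)/202.4 = 38.8 kΩ.

V_th = 5.00 V, R_th = 38.8 kΩ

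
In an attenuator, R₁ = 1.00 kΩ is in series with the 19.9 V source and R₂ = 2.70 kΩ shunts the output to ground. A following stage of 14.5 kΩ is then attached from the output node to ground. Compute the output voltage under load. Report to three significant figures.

V_out ≈ 13.8 V

The load sits in parallel with R₂: R₂‖R_L = (2.70 × 14.5) / (2.70 + 14.5) = 2.276 kΩ.
V_out = 19.9 × 2.276 / (1.00 + 2.276) = 19.9 × 2.276/3.276 = 13.8 V.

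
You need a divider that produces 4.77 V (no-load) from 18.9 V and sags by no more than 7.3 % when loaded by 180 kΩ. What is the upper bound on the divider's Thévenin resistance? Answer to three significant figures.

Loading drop = R_th/(R_th + R_L) ≤ 0.0730, so R_th ≤ R_L · ε/(1−ε) = 180 kΩ × 0.0730/0.9270 = 14.2 kΩ.

R_th ≤ 14.2 kΩ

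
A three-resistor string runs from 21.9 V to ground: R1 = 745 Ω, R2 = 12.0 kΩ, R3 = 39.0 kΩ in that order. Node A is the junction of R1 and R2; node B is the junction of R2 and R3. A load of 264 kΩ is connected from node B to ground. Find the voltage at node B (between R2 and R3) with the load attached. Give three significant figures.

V ≈ 15.9 V

At node B, R3 is in parallel with the load: R3‖R_L = 33980 Ω.
Below node A the resistance is R2 + (R3‖R_L) = 45980 Ω, so V_A = 21.9 × 45980/46730 = 21.55 V.
Then V_B = V_A × (R3‖R_L)/(R2 + R3‖R_L) = 21.55 × 33980/45980 = 15.9 V.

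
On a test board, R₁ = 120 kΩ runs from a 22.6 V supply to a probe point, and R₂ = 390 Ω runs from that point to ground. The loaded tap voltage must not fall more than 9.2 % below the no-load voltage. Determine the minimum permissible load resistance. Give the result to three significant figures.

R_L(min) ≈ 3.84 kΩ

Output resistance R_th = R₁‖R₂ = (120000 × 390)/120400 = 388.7 Ω.
The fractional drop is R_th/(R_th + R_L); requiring this ≤ 0.0920 gives R_L ≥ R_th(1/0.0920 − 1) = 388.7 × 9.870 = 3.84 kΩ.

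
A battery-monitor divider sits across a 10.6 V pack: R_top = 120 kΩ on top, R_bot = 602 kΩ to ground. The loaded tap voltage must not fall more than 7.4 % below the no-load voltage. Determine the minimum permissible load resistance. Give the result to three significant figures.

R_L(min) ≈ 1.25 MΩ

Output resistance R_th = R_top‖R_bot = (120 × 602)/722.0 = 100.1 kΩ.
The fractional drop is R_th/(R_th + R_L); requiring this ≤ 0.0740 gives R_L ≥ R_th(1/0.0740 − 1) = 100.1 × 12.51 = 1.25 MΩ.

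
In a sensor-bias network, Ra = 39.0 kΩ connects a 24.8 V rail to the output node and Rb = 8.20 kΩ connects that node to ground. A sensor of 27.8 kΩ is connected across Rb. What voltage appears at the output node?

V_out ≈ 3.46 V

The load sits in parallel with Rb: Rb‖R_L = (8.20 × 27.8) / (8.20 + 27.8) = 6.332 kΩ.
V_out = 24.8 × 6.332 / (39.0 + 6.332) = 24.8 × 6.332/45.33 = 3.46 V.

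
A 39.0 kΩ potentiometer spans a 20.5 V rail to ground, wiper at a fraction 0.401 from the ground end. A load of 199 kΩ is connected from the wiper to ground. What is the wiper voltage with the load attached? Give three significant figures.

V ≈ 7.85 V

The wiper splits the pot into (1−α)R = 23.36 kΩ above and αR = 15.64 kΩ below.
Lower section ‖ load = 14.50 kΩ.
V_wiper = 20.5 × 14.50/(23.36 + 14.50) = 7.85 V.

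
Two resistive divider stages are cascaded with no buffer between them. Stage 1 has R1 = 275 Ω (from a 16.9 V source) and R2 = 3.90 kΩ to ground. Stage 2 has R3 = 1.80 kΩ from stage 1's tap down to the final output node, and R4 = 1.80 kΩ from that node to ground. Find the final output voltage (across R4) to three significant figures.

V_out ≈ 7.37 V

Stage 2 presents R3+R4 = 3600 Ω as a load on stage 1's tap.
Stage 1's lower leg becomes R2‖(R3+R4) = 1872 Ω, so V_mid = 16.9 × 1872/2147 = 14.74 V.
Stage 2 is itself unloaded: V_out = V_mid × R4/(R3+R4) = 14.74 × 1800/3600 = 7.37 V.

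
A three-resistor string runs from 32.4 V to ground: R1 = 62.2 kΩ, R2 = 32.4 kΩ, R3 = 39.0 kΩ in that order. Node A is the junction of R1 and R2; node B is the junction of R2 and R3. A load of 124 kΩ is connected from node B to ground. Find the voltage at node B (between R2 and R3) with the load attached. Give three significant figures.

At node B, R3 is in parallel with the load: R3‖R_L = 29.67 kΩ.
Below node A the resistance is R2 + (R3‖R_L) = 62.07 kΩ, so V_A = 32.4 × 62.07/124.3 = 16.18 V.
Then V_B = V_A × (R3‖R_L)/(R2 + R3‖R_L) = 16.18 × 29.67/62.07 = 7.74 V.

V ≈ 7.74 V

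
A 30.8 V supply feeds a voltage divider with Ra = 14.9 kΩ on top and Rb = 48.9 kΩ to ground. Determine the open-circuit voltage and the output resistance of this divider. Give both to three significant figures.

V_th is the open-circuit tap voltage: 30.8 × 48.9/(14.9 + 48.9) = 23.6 V.
With the supply zeroed, Ra and Rb appear in parallel from the tap: R_th = Ra‖Rb = (14.9 × 48.9)/63.80 = 11.4 kΩ.

V_th = 23.6 V, R_th = 11.4 kΩ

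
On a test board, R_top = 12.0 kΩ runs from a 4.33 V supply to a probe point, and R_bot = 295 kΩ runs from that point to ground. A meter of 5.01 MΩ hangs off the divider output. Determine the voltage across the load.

V_out ≈ 4.15 V

The load sits in parallel with R_bot: R_bot‖R_L = (295 × 5010) / (295 + 5010) = 278.6 kΩ.
V_out = 4.33 × 278.6 / (12.0 + 278.6) = 4.33 × 278.6/290.6 = 4.15 V.
(Unloaded it would have been 4.16 V.)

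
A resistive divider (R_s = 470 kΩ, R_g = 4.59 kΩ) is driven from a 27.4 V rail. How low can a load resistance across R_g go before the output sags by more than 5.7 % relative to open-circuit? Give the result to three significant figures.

R_L(min) ≈ 75.2 kΩ

Output resistance R_th = R_s‖R_g = (470 × 4.59)/474.6 = 4.546 kΩ.
The fractional drop is R_th/(R_th + R_L); requiring this ≤ 0.0570 gives R_L ≥ R_th(1/0.0570 − 1) = 4.546 × 16.54 = 75.2 kΩ.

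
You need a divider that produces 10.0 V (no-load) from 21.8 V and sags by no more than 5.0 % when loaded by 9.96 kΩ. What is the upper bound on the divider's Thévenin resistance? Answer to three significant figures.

R_th ≤ 524 Ω

Loading drop = R_th/(R_th + R_L) ≤ 0.0500, so R_th ≤ R_L · ε/(1−ε) = 9.96 kΩ × 0.0500/0.9500 = 524 Ω.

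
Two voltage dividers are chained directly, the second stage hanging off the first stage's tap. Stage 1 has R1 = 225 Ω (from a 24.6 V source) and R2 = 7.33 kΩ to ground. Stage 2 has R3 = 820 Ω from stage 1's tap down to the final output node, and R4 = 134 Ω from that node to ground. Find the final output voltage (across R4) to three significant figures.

Stage 2 presents R3+R4 = 954.0 Ω as a load on stage 1's tap.
Stage 1's lower leg becomes R2‖(R3+R4) = 844.1 Ω, so V_mid = 24.6 × 844.1/1069 = 19.42 V.
Stage 2 is itself unloaded: V_out = V_mid × R4/(R3+R4) = 19.42 × 134/954.0 = 2.73 V.

V_out ≈ 2.73 V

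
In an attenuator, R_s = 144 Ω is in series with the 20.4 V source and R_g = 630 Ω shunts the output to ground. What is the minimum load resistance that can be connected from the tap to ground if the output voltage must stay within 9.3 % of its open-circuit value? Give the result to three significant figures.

Output resistance R_th = R_s‖R_g = (144 × 630)/774.0 = 117.2 Ω.
The fractional drop is R_th/(R_th + R_L); requiring this ≤ 0.0930 gives R_L ≥ R_th(1/0.0930 − 1) = 117.2 × 9.753 = 1.14 kΩ.

R_L(min) ≈ 1.14 kΩ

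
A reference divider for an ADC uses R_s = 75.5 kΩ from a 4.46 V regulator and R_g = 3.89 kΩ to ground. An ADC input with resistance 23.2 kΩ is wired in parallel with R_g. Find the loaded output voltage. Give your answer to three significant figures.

The load sits in parallel with R_g: R_g‖R_L = (3.89 × 23.2) / (3.89 + 23.2) = 3.331 kΩ.
V_out = 4.46 × 3.331 / (75.5 + 3.331) = 4.46 × 3.331/78.83 = 0.188 V.

V_out ≈ 0.188 V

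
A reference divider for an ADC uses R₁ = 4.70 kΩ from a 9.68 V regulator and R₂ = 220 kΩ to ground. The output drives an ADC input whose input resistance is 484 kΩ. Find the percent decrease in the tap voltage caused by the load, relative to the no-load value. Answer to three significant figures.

The divider's output (Thévenin) resistance is R₁‖R₂ = 4.602 kΩ.
Fractional drop under load = R_th/(R_th + R_L) = 4.602 / (4.602 + 484) = 0.009418.
So the output falls by 0.942 %.

0.942 %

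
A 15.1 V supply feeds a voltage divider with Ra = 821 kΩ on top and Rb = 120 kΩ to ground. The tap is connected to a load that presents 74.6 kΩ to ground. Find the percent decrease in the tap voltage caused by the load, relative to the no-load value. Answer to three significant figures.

The divider's output (Thévenin) resistance is Ra‖Rb = 104.7 kΩ.
Fractional drop under load = R_th/(R_th + R_L) = 104.7 / (104.7 + 74.6) = 0.5839.
So the output falls by 58.4 %.

58.4 %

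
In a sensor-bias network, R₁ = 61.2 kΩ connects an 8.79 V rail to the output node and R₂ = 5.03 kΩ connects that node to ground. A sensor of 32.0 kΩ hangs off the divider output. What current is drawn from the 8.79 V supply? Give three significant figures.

I ≈ 0.134 mA

R₂‖R_L = 4.347 kΩ, so the source sees R₁ + R₂‖R_L = 65.55 kΩ.
I = 8.79 V / 65.55 kΩ = 0.134 mA.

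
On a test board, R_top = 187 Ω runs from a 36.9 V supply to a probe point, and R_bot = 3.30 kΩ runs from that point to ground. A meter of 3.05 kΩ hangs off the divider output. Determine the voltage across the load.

V_out ≈ 33.0 V

The load sits in parallel with R_bot: R_bot‖R_L = (3300 × 3050) / (3300 + 3050) = 1585 Ω.
V_out = 36.9 × 1585 / (187 + 1585) = 36.9 × 1585/1772 = 33.0 V.
(Unloaded it would have been 34.9 V.)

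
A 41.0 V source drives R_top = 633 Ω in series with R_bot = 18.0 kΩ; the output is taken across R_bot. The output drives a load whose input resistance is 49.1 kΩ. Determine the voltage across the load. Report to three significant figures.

V_out ≈ 39.1 V

The load sits in parallel with R_bot: R_bot‖R_L = (18000 × 49100) / (18000 + 49100) = 13170 Ω.
V_out = 41.0 × 13170 / (633 + 13170) = 41.0 × 13170/13800 = 39.1 V.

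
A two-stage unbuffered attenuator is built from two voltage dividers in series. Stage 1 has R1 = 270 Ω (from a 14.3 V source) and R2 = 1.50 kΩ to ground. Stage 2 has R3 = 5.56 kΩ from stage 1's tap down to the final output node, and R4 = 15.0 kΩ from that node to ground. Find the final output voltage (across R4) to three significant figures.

Stage 2 presents R3+R4 = 20560 Ω as a load on stage 1's tap.
Stage 1's lower leg becomes R2‖(R3+R4) = 1398 Ω, so V_mid = 14.3 × 1398/1668 = 11.99 V.
Stage 2 is itself unloaded: V_out = V_mid × R4/(R3+R4) = 11.99 × 15000/20560 = 8.74 V.

V_out ≈ 8.74 V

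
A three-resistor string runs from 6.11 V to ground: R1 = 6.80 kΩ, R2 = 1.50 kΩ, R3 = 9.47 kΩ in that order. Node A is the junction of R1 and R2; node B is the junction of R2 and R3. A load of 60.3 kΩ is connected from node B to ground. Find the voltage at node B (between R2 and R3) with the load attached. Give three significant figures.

V ≈ 3.03 V

At node B, R3 is in parallel with the load: R3‖R_L = 8.185 kΩ.
Below node A the resistance is R2 + (R3‖R_L) = 9.685 kΩ, so V_A = 6.11 × 9.685/16.48 = 3.590 V.
Then V_B = V_A × (R3‖R_L)/(R2 + R3‖R_L) = 3.590 × 8.185/9.685 = 3.03 V.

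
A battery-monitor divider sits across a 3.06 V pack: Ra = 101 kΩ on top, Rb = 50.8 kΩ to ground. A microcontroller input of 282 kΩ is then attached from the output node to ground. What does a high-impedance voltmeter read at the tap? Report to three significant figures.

V_out ≈ 0.914 V

The load sits in parallel with Rb: Rb‖R_L = (50.8 × 282) / (50.8 + 282) = 43.05 kΩ.
V_out = 3.06 × 43.05 / (101 + 43.05) = 3.06 × 43.05/144.0 = 0.914 V.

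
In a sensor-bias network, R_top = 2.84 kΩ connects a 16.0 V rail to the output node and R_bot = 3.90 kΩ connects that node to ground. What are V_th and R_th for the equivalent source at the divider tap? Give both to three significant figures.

V_th is the open-circuit tap voltage: 16.0 × 3.90/(2.84 + 3.90) = 9.26 V.
With the supply zeroed, R_top and R_bot appear in parallel from the tap: R_th = R_top‖R_bot = (2.84 × 3.90)/6.740 = 1.64 kΩ.

V_th = 9.26 V, R_th = 1.64 kΩ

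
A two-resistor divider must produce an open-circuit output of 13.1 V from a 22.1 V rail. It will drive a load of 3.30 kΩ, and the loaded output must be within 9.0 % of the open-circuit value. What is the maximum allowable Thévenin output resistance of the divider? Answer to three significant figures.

Loading drop = R_th/(R_th + R_L) ≤ 0.0900, so R_th ≤ R_L · ε/(1−ε) = 3.30 kΩ × 0.0900/0.9100 = 326 Ω.
(Any R1, R2 with R2/(R1+R2) = 0.593 and R1‖R2 ≤ 326 Ω will meet the spec.)

R_th ≤ 326 Ω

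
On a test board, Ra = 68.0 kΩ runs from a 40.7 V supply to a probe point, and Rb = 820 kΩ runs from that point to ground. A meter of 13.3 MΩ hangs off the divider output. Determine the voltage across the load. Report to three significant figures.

The load sits in parallel with Rb: Rb‖R_L = (820 × 13300) / (820 + 13300) = 772.4 kΩ.
V_out = 40.7 × 772.4 / (68.0 + 772.4) = 40.7 × 772.4/840.4 = 37.4 V.

V_out ≈ 37.4 V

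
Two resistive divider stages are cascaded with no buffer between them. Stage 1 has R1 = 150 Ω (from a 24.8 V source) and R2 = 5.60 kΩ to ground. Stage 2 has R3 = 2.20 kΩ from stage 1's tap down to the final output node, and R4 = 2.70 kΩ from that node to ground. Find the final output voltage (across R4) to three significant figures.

Stage 2 presents R3+R4 = 4900 Ω as a load on stage 1's tap.
Stage 1's lower leg becomes R2‖(R3+R4) = 2613 Ω, so V_mid = 24.8 × 2613/2763 = 23.45 V.
Stage 2 is itself unloaded: V_out = V_mid × R4/(R3+R4) = 23.45 × 2700/4900 = 12.9 V.

V_out ≈ 12.9 V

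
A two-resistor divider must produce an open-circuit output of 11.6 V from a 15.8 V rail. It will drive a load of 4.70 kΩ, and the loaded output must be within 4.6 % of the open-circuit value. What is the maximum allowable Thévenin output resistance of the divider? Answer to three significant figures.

Loading drop = R_th/(R_th + R_L) ≤ 0.0460, so R_th ≤ R_L · ε/(1−ε) = 4.70 kΩ × 0.0460/0.9540 = 227 Ω.

R_th ≤ 227 Ω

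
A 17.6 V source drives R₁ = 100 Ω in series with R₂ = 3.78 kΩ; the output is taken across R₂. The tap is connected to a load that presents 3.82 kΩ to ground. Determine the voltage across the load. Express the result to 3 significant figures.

The load sits in parallel with R₂: R₂‖R_L = (3780 × 3820) / (3780 + 3820) = 1900 Ω.
V_out = 17.6 × 1900 / (100 + 1900) = 17.6 × 1900/2000 = 16.7 V.
(Unloaded it would have been 17.1 V.)

V_out ≈ 16.7 V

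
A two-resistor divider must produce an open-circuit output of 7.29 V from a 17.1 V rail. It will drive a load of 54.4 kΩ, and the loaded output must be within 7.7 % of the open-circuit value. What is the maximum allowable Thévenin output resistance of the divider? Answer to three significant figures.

R_th ≤ 4.54 kΩ

Loading drop = R_th/(R_th + R_L) ≤ 0.0770, so R_th ≤ R_L · ε/(1−ε) = 54.4 kΩ × 0.0770/0.9230 = 4.54 kΩ.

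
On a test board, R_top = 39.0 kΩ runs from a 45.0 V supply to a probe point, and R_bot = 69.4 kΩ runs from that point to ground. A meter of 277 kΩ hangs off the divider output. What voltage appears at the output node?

The load sits in parallel with R_bot: R_bot‖R_L = (69.4 × 277) / (69.4 + 277) = 55.50 kΩ.
V_out = 45.0 × 55.50 / (39.0 + 55.50) = 45.0 × 55.50/94.50 = 26.4 V.

V_out ≈ 26.4 V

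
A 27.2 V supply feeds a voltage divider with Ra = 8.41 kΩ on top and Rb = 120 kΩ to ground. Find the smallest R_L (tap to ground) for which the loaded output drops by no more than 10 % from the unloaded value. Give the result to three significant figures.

R_L(min) ≈ 70.7 kΩ

Output resistance R_th = Ra‖Rb = (8.41 × 120)/128.4 = 7.859 kΩ.
The fractional drop is R_th/(R_th + R_L); requiring this ≤ 0.100 gives R_L ≥ R_th(1/0.100 − 1) = 7.859 × 9.000 = 70.7 kΩ.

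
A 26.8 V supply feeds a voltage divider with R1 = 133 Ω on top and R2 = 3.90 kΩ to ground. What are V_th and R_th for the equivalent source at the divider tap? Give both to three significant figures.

V_th = 25.9 V, R_th = 129 Ω

V_th is the open-circuit tap voltage: 26.8 × 3900/(133 + 3900) = 25.9 V.
With the supply zeroed, R1 and R2 appear in parallel from the tap: R_th = R1‖R2 = (133 × 3900)/4033 = 129 Ω.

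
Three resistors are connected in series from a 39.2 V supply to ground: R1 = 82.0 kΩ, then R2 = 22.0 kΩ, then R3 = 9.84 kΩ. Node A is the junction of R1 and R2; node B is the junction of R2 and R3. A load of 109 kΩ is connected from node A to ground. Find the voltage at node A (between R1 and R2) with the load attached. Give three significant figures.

V ≈ 9.06 V

Below node A the series string R2+R3 = 31.84 kΩ sits in parallel with the 109 kΩ load: 24.64 kΩ.
V_A = 39.2 × 24.64/(82.0 + 24.64) = 9.06 V.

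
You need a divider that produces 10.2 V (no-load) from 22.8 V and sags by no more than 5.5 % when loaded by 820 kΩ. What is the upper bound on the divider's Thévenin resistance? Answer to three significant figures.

R_th ≤ 47.7 kΩ

Loading drop = R_th/(R_th + R_L) ≤ 0.0550, so R_th ≤ R_L · ε/(1−ε) = 820 kΩ × 0.0550/0.9450 = 47.7 kΩ.
(Any R1, R2 with R2/(R1+R2) = 0.447 and R1‖R2 ≤ 47.7 kΩ will meet the spec.)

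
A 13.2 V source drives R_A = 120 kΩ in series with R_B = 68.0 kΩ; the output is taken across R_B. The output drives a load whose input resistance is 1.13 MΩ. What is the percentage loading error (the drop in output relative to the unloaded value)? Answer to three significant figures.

3.70 %

The divider's output (Thévenin) resistance is R_A‖R_B = 43.40 kΩ.
Fractional drop under load = R_th/(R_th + R_L) = 43.40 / (43.40 + 1130) = 0.03699.
So the output falls by 3.70 %.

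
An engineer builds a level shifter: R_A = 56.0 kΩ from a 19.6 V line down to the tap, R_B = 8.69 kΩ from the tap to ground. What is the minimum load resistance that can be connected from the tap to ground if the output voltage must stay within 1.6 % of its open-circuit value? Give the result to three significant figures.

R_L(min) ≈ 463 kΩ

Output resistance R_th = R_A‖R_B = (56.0 × 8.69)/64.69 = 7.523 kΩ.
The fractional drop is R_th/(R_th + R_L); requiring this ≤ 0.0160 gives R_L ≥ R_th(1/0.0160 − 1) = 7.523 × 61.50 = 463 kΩ.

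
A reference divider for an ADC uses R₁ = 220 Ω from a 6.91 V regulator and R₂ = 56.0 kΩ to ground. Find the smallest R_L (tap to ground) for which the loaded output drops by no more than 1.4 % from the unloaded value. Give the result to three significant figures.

Output resistance R_th = R₁‖R₂ = (220 × 56000)/56220 = 219.1 Ω.
The fractional drop is R_th/(R_th + R_L); requiring this ≤ 0.0140 gives R_L ≥ R_th(1/0.0140 − 1) = 219.1 × 70.43 = 15.4 kΩ.

R_L(min) ≈ 15.4 kΩ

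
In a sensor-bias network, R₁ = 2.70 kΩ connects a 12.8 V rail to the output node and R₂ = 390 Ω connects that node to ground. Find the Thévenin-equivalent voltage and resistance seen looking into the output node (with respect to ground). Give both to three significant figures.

V_th is the open-circuit tap voltage: 12.8 × 390/(2700 + 390) = 1.62 V.
With the supply zeroed, R₁ and R₂ appear in parallel from the tap: R_th = R₁‖R₂ = (2700 × 390)/3090 = 341 Ω.

V_th = 1.62 V, R_th = 341 Ω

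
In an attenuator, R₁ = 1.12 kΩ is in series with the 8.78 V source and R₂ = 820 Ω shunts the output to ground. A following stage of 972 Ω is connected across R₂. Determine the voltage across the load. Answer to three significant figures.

V_out ≈ 2.50 V

The load sits in parallel with R₂: R₂‖R_L = (820 × 972) / (820 + 972) = 444.8 Ω.
V_out = 8.78 × 444.8 / (1120 + 444.8) = 8.78 × 444.8/1565 = 2.50 V.
(Unloaded it would have been 3.71 V.)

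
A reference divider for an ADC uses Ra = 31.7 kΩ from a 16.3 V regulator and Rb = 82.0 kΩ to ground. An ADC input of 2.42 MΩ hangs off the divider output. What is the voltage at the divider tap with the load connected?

V_out ≈ 11.6 V

The load sits in parallel with Rb: Rb‖R_L = (82.0 × 2420) / (82.0 + 2420) = 79.31 kΩ.
V_out = 16.3 × 79.31 / (31.7 + 79.31) = 16.3 × 79.31/111.0 = 11.6 V.
(Unloaded it would have been 11.8 V.)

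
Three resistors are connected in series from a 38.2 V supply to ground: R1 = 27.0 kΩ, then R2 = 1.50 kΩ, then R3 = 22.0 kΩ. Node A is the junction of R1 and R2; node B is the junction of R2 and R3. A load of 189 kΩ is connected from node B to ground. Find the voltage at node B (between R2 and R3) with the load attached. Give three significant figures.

V ≈ 15.6 V

At node B, R3 is in parallel with the load: R3‖R_L = 19.71 kΩ.
Below node A the resistance is R2 + (R3‖R_L) = 21.21 kΩ, so V_A = 38.2 × 21.21/48.21 = 16.80 V.
Then V_B = V_A × (R3‖R_L)/(R2 + R3‖R_L) = 16.80 × 19.71/21.21 = 15.6 V.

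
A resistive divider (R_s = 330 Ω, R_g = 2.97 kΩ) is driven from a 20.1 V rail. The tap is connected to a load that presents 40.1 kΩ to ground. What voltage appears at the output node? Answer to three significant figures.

The load sits in parallel with R_g: R_g‖R_L = (2970 × 40100) / (2970 + 40100) = 2765 Ω.
V_out = 20.1 × 2765 / (330 + 2765) = 20.1 × 2765/3095 = 18.0 V.

V_out ≈ 18.0 V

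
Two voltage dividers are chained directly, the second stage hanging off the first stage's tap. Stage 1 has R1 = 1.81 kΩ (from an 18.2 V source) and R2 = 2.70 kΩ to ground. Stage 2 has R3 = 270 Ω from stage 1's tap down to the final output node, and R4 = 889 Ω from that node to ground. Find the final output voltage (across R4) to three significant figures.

V_out ≈ 4.32 V

Stage 2 presents R3+R4 = 1159 Ω as a load on stage 1's tap.
Stage 1's lower leg becomes R2‖(R3+R4) = 810.9 Ω, so V_mid = 18.2 × 810.9/2621 = 5.631 V.
Stage 2 is itself unloaded: V_out = V_mid × R4/(R3+R4) = 5.631 × 889/1159 = 4.32 V.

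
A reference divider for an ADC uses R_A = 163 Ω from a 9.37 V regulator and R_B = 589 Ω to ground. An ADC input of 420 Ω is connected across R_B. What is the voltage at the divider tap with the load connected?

V_out ≈ 5.63 V

The load sits in parallel with R_B: R_B‖R_L = (589 × 420) / (589 + 420) = 245.2 Ω.
V_out = 9.37 × 245.2 / (163 + 245.2) = 9.37 × 245.2/408.2 = 5.63 V.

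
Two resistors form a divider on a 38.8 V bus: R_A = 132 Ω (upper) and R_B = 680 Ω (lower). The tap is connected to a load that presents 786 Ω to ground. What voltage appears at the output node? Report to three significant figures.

V_out ≈ 28.5 V

The load sits in parallel with R_B: R_B‖R_L = (680 × 786) / (680 + 786) = 364.6 Ω.
V_out = 38.8 × 364.6 / (132 + 364.6) = 38.8 × 364.6/496.6 = 28.5 V.
(Unloaded it would have been 32.5 V.)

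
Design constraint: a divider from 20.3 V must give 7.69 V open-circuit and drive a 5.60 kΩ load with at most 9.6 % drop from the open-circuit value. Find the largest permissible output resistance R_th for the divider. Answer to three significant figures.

R_th ≤ 595 Ω

Loading drop = R_th/(R_th + R_L) ≤ 0.0960, so R_th ≤ R_L · ε/(1−ε) = 5.60 kΩ × 0.0960/0.9040 = 595 Ω.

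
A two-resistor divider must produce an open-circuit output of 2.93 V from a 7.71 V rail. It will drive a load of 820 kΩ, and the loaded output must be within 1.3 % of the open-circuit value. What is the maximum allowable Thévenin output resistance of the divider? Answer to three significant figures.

R_th ≤ 10.8 kΩ

Loading drop = R_th/(R_th + R_L) ≤ 0.0130, so R_th ≤ R_L · ε/(1−ε) = 820 kΩ × 0.0130/0.9870 = 10.8 kΩ.
(Any R1, R2 with R2/(R1+R2) = 0.380 and R1‖R2 ≤ 10.8 kΩ will meet the spec.)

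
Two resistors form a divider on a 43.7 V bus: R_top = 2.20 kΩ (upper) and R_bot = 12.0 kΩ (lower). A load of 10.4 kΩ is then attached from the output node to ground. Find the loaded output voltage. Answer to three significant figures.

The load sits in parallel with R_bot: R_bot‖R_L = (12.0 × 10.4) / (12.0 + 10.4) = 5.571 kΩ.
V_out = 43.7 × 5.571 / (2.20 + 5.571) = 43.7 × 5.571/7.771 = 31.3 V.

V_out ≈ 31.3 V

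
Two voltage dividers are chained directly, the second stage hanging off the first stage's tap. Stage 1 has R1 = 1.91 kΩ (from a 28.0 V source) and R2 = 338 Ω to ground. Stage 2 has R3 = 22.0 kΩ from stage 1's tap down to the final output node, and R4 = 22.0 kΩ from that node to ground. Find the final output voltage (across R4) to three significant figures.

Stage 2 presents R3+R4 = 44000 Ω as a load on stage 1's tap.
Stage 1's lower leg becomes R2‖(R3+R4) = 335.4 Ω, so V_mid = 28.0 × 335.4/2245 = 4.183 V.
Stage 2 is itself unloaded: V_out = V_mid × R4/(R3+R4) = 4.183 × 22000/44000 = 2.09 V.

V_out ≈ 2.09 V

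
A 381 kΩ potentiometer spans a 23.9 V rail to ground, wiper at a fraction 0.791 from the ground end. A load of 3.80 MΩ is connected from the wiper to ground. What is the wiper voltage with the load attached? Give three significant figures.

V ≈ 18.6 V

The wiper splits the pot into (1−α)R = 79.63 kΩ above and αR = 301.4 kΩ below.
Lower section ‖ load = 279.2 kΩ.
V_wiper = 23.9 × 279.2/(79.63 + 279.2) = 18.6 V.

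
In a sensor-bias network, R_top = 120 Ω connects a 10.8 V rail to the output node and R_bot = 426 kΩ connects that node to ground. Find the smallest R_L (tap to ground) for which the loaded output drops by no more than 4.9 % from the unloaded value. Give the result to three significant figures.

Output resistance R_th = R_top‖R_bot = (120 × 426000)/426100 = 120.0 Ω.
The fractional drop is R_th/(R_th + R_L); requiring this ≤ 0.0490 gives R_L ≥ R_th(1/0.0490 − 1) = 120.0 × 19.41 = 2.33 kΩ.

R_L(min) ≈ 2.33 kΩ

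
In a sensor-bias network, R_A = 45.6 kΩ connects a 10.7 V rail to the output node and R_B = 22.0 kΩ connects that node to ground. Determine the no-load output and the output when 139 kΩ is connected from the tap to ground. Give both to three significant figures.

Unloaded: 3.48 V; loaded: 3.15 V

Open-circuit: V = 10.7 × 22.0/(45.6 + 22.0) = 3.48 V.
With the load, R_B becomes R_B‖R_L = 18.99 kΩ, so V = 10.7 × 18.99/64.59 = 3.15 V.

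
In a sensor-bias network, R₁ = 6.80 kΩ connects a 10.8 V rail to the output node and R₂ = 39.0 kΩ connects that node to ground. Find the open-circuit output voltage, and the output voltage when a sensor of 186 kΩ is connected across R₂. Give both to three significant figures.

Open-circuit: V = 10.8 × 39.0/(6.80 + 39.0) = 9.20 V.
With the load, R₂ becomes R₂‖R_L = 32.24 kΩ, so V = 10.8 × 32.24/39.04 = 8.92 V.

Unloaded: 9.20 V; loaded: 8.92 V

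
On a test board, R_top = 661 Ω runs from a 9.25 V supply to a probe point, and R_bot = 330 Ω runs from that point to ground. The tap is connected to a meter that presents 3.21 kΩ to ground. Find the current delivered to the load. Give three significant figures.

I_L ≈ 0.898 mA

R_bot‖R_L = 299.2 Ω; V_out = 9.25 × 299.2/960.2 = 2.883 V.
I_L = V_out / R_L = 2.883 / 3.21 kΩ = 0.898 mA.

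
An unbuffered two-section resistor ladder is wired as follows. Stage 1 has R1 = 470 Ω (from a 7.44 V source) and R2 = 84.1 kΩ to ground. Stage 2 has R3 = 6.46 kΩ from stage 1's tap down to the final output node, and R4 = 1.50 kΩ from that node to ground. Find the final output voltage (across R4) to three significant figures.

Stage 2 presents R3+R4 = 7960 Ω as a load on stage 1's tap.
Stage 1's lower leg becomes R2‖(R3+R4) = 7272 Ω, so V_mid = 7.44 × 7272/7742 = 6.988 V.
Stage 2 is itself unloaded: V_out = V_mid × R4/(R3+R4) = 6.988 × 1500/7960 = 1.32 V.

V_out ≈ 1.32 V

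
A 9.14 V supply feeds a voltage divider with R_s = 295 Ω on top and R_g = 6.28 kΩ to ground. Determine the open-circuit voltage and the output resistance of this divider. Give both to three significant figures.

V_th = 8.73 V, R_th = 282 Ω

V_th is the open-circuit tap voltage: 9.14 × 6280/(295 + 6280) = 8.73 V.
With the supply zeroed, R_s and R_g appear in parallel from the tap: R_th = R_s‖R_g = (295 × 6280)/6575 = 282 Ω.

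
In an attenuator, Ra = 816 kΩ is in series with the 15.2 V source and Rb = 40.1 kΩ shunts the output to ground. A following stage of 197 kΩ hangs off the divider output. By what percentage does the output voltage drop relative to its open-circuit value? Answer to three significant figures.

16.2 %

The divider's output (Thévenin) resistance is Ra‖Rb = 38.22 kΩ.
Fractional drop under load = R_th/(R_th + R_L) = 38.22 / (38.22 + 197) = 0.1625.
So the output falls by 16.2 %.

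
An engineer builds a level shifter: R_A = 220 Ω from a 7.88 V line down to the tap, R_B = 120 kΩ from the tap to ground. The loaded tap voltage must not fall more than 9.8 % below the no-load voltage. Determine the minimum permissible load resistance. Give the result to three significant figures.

Output resistance R_th = R_A‖R_B = (220 × 120000)/120200 = 219.6 Ω.
The fractional drop is R_th/(R_th + R_L); requiring this ≤ 0.0980 gives R_L ≥ R_th(1/0.0980 − 1) = 219.6 × 9.204 = 2.02 kΩ.

R_L(min) ≈ 2.02 kΩ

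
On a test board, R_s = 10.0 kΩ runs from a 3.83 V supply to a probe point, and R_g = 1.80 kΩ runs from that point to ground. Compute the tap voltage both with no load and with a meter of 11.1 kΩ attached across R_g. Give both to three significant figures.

Unloaded: 0.584 V; loaded: 0.514 V

Open-circuit: V = 3.83 × 1.80/(10.0 + 1.80) = 0.584 V.
With the load, R_g becomes R_g‖R_L = 1.549 kΩ, so V = 3.83 × 1.549/11.55 = 0.514 V.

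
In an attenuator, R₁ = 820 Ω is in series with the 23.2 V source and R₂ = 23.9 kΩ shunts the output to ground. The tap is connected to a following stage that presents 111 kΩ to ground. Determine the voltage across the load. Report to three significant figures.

The load sits in parallel with R₂: R₂‖R_L = (23900 × 111000) / (23900 + 111000) = 19670 Ω.
V_out = 23.2 × 19670 / (820 + 19670) = 23.2 × 19670/20490 = 22.3 V.
(Unloaded it would have been 22.4 V.)

V_out ≈ 22.3 V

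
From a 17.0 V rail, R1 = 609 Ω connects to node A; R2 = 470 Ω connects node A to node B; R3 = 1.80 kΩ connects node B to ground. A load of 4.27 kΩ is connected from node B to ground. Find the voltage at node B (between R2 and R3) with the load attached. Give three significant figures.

At node B, R3 is in parallel with the load: R3‖R_L = 1266 Ω.
Below node A the resistance is R2 + (R3‖R_L) = 1736 Ω, so V_A = 17.0 × 1736/2345 = 12.59 V.
Then V_B = V_A × (R3‖R_L)/(R2 + R3‖R_L) = 12.59 × 1266/1736 = 9.18 V.

V ≈ 9.18 V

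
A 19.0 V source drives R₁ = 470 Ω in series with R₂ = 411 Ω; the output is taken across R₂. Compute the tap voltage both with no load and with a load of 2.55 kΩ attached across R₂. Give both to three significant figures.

Open-circuit: V = 19.0 × 411/(470 + 411) = 8.86 V.
With the load, R₂ becomes R₂‖R_L = 354.0 Ω, so V = 19.0 × 354.0/824.0 = 8.16 V.

Unloaded: 8.86 V; loaded: 8.16 V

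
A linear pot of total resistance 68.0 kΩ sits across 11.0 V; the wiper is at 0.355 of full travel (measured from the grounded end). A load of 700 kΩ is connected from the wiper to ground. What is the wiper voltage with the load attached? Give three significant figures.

The wiper splits the pot into (1−α)R = 43.86 kΩ above and αR = 24.14 kΩ below.
Lower section ‖ load = 23.34 kΩ.
V_wiper = 11.0 × 23.34/(43.86 + 23.34) = 3.82 V.

V ≈ 3.82 V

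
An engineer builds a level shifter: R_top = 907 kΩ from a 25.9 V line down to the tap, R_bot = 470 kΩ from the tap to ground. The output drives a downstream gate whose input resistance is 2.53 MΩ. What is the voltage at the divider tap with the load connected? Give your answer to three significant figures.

The load sits in parallel with R_bot: R_bot‖R_L = (470 × 2530) / (470 + 2530) = 396.4 kΩ.
V_out = 25.9 × 396.4 / (907 + 396.4) = 25.9 × 396.4/1303 = 7.88 V.

V_out ≈ 7.88 V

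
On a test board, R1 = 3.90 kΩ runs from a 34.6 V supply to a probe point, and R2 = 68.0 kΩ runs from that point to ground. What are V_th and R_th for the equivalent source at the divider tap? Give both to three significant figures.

V_th = 32.7 V, R_th = 3.69 kΩ

V_th is the open-circuit tap voltage: 34.6 × 68.0/(3.90 + 68.0) = 32.7 V.
With the supply zeroed, R1 and R2 appear in parallel from the tap: R_th = R1‖R2 = (3.90 × 68.0)/71.90 = 3.69 kΩ.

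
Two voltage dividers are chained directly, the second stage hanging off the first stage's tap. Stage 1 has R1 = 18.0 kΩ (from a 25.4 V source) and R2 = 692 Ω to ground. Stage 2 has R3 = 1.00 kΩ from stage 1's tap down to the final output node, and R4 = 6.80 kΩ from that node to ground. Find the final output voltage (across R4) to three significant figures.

V_out ≈ 0.755 V

Stage 2 presents R3+R4 = 7800 Ω as a load on stage 1's tap.
Stage 1's lower leg becomes R2‖(R3+R4) = 635.6 Ω, so V_mid = 25.4 × 635.6/18640 = 0.8663 V.
Stage 2 is itself unloaded: V_out = V_mid × R4/(R3+R4) = 0.8663 × 6800/7800 = 0.755 V.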